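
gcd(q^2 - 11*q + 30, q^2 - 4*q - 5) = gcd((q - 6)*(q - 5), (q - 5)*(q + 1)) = q - 5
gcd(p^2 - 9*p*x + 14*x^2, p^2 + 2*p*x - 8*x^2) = -p + 2*x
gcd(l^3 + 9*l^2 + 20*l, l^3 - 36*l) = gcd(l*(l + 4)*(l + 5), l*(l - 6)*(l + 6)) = l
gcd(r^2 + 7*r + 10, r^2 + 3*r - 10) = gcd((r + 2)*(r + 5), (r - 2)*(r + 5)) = r + 5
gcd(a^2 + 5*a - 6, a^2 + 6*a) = a + 6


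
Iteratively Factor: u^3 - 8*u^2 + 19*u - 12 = (u - 3)*(u^2 - 5*u + 4) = (u - 4)*(u - 3)*(u - 1)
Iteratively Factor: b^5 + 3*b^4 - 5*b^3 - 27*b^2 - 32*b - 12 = (b + 1)*(b^4 + 2*b^3 - 7*b^2 - 20*b - 12) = (b + 1)*(b + 2)*(b^3 - 7*b - 6) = (b + 1)*(b + 2)^2*(b^2 - 2*b - 3) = (b - 3)*(b + 1)*(b + 2)^2*(b + 1)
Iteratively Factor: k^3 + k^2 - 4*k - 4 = (k + 1)*(k^2 - 4) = (k + 1)*(k + 2)*(k - 2)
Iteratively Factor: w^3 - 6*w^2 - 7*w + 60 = (w - 4)*(w^2 - 2*w - 15) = (w - 5)*(w - 4)*(w + 3)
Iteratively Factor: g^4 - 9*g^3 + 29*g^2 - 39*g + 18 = (g - 3)*(g^3 - 6*g^2 + 11*g - 6) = (g - 3)^2*(g^2 - 3*g + 2) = (g - 3)^2*(g - 1)*(g - 2)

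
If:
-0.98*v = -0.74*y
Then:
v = 0.755102040816326*y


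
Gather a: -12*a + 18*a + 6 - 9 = 6*a - 3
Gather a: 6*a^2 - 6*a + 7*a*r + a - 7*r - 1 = 6*a^2 + a*(7*r - 5) - 7*r - 1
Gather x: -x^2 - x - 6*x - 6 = -x^2 - 7*x - 6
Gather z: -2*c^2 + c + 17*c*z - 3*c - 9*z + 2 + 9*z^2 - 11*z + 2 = -2*c^2 - 2*c + 9*z^2 + z*(17*c - 20) + 4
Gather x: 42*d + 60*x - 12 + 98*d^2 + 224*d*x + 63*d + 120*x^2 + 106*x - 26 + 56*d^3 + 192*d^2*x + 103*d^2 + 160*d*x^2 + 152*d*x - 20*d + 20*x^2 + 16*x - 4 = 56*d^3 + 201*d^2 + 85*d + x^2*(160*d + 140) + x*(192*d^2 + 376*d + 182) - 42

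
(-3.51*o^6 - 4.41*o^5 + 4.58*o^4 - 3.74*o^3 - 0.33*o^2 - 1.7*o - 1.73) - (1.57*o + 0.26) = -3.51*o^6 - 4.41*o^5 + 4.58*o^4 - 3.74*o^3 - 0.33*o^2 - 3.27*o - 1.99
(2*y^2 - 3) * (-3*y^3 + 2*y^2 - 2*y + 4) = -6*y^5 + 4*y^4 + 5*y^3 + 2*y^2 + 6*y - 12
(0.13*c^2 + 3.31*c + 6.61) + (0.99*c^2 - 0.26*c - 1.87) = 1.12*c^2 + 3.05*c + 4.74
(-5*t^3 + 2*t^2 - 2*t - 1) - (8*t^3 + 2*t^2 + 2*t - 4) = -13*t^3 - 4*t + 3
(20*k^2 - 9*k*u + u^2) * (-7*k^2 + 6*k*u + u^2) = -140*k^4 + 183*k^3*u - 41*k^2*u^2 - 3*k*u^3 + u^4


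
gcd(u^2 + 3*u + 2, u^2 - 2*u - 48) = 1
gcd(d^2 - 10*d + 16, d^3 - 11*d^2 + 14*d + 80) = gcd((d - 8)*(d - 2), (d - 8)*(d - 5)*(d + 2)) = d - 8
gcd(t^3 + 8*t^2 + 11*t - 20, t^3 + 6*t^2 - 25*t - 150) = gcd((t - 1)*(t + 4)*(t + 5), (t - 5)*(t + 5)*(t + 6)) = t + 5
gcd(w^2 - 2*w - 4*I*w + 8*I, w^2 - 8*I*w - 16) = w - 4*I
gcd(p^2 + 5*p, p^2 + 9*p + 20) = p + 5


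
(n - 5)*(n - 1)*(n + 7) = n^3 + n^2 - 37*n + 35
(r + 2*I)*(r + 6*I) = r^2 + 8*I*r - 12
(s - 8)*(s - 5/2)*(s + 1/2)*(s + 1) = s^4 - 9*s^3 + 19*s^2/4 + 99*s/4 + 10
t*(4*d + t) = 4*d*t + t^2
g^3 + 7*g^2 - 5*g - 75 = (g - 3)*(g + 5)^2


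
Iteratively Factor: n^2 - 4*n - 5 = (n - 5)*(n + 1)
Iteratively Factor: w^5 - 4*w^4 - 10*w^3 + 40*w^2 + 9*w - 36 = (w - 1)*(w^4 - 3*w^3 - 13*w^2 + 27*w + 36) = (w - 1)*(w + 1)*(w^3 - 4*w^2 - 9*w + 36) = (w - 1)*(w + 1)*(w + 3)*(w^2 - 7*w + 12) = (w - 4)*(w - 1)*(w + 1)*(w + 3)*(w - 3)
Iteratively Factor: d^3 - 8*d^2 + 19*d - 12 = (d - 4)*(d^2 - 4*d + 3) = (d - 4)*(d - 1)*(d - 3)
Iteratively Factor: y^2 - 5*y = (y)*(y - 5)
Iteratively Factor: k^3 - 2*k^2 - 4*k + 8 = (k + 2)*(k^2 - 4*k + 4) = (k - 2)*(k + 2)*(k - 2)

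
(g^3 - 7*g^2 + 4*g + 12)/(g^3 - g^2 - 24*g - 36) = (g^2 - g - 2)/(g^2 + 5*g + 6)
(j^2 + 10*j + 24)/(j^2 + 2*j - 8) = (j + 6)/(j - 2)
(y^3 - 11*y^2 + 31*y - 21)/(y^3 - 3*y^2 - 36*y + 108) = (y^2 - 8*y + 7)/(y^2 - 36)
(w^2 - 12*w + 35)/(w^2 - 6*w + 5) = (w - 7)/(w - 1)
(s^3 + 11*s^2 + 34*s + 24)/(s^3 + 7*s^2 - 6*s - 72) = (s + 1)/(s - 3)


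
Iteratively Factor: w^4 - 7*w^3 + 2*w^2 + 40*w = (w - 5)*(w^3 - 2*w^2 - 8*w) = (w - 5)*(w - 4)*(w^2 + 2*w) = (w - 5)*(w - 4)*(w + 2)*(w)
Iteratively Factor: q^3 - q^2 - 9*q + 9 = (q - 3)*(q^2 + 2*q - 3) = (q - 3)*(q - 1)*(q + 3)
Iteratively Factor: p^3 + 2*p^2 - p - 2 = (p - 1)*(p^2 + 3*p + 2) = (p - 1)*(p + 2)*(p + 1)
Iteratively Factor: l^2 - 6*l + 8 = (l - 4)*(l - 2)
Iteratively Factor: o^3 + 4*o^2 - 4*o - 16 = (o + 4)*(o^2 - 4) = (o + 2)*(o + 4)*(o - 2)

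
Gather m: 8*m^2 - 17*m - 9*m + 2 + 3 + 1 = 8*m^2 - 26*m + 6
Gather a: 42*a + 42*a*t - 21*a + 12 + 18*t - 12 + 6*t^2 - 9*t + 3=a*(42*t + 21) + 6*t^2 + 9*t + 3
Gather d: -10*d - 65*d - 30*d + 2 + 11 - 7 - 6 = -105*d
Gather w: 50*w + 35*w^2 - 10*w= 35*w^2 + 40*w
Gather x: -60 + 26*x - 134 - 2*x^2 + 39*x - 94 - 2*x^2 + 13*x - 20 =-4*x^2 + 78*x - 308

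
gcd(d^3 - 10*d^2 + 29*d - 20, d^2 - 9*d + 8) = d - 1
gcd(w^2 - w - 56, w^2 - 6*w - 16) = w - 8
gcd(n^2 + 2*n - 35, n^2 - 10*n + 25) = n - 5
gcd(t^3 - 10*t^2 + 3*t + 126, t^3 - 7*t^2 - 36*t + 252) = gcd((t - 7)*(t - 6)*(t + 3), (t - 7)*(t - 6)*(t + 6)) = t^2 - 13*t + 42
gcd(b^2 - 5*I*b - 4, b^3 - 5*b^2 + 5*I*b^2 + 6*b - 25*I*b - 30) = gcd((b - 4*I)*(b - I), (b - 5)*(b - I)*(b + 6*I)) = b - I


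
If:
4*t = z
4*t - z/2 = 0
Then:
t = 0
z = 0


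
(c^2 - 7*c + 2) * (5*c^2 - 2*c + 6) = 5*c^4 - 37*c^3 + 30*c^2 - 46*c + 12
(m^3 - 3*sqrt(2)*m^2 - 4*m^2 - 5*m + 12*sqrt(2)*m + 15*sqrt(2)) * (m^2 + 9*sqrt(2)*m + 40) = m^5 - 4*m^4 + 6*sqrt(2)*m^4 - 24*sqrt(2)*m^3 - 19*m^3 - 150*sqrt(2)*m^2 + 56*m^2 + 70*m + 480*sqrt(2)*m + 600*sqrt(2)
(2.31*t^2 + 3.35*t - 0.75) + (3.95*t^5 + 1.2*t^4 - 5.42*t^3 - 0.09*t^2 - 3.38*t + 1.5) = 3.95*t^5 + 1.2*t^4 - 5.42*t^3 + 2.22*t^2 - 0.0299999999999998*t + 0.75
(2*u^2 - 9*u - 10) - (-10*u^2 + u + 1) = 12*u^2 - 10*u - 11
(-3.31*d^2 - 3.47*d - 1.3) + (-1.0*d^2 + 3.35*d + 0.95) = -4.31*d^2 - 0.12*d - 0.35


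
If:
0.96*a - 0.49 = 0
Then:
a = 0.51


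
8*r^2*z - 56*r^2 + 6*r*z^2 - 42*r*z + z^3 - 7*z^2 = (2*r + z)*(4*r + z)*(z - 7)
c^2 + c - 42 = (c - 6)*(c + 7)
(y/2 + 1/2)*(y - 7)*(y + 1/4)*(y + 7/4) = y^4/2 - 2*y^3 - 297*y^2/32 - 133*y/16 - 49/32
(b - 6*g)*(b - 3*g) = b^2 - 9*b*g + 18*g^2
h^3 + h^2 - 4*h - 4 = (h - 2)*(h + 1)*(h + 2)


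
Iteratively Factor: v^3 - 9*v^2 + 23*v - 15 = (v - 1)*(v^2 - 8*v + 15) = (v - 3)*(v - 1)*(v - 5)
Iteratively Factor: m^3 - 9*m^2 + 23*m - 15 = (m - 1)*(m^2 - 8*m + 15) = (m - 3)*(m - 1)*(m - 5)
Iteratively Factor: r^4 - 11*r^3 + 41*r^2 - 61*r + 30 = (r - 2)*(r^3 - 9*r^2 + 23*r - 15) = (r - 5)*(r - 2)*(r^2 - 4*r + 3) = (r - 5)*(r - 3)*(r - 2)*(r - 1)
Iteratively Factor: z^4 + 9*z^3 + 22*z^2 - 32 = (z - 1)*(z^3 + 10*z^2 + 32*z + 32) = (z - 1)*(z + 4)*(z^2 + 6*z + 8) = (z - 1)*(z + 2)*(z + 4)*(z + 4)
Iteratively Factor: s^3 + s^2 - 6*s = (s)*(s^2 + s - 6) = s*(s - 2)*(s + 3)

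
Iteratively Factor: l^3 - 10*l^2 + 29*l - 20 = (l - 1)*(l^2 - 9*l + 20) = (l - 4)*(l - 1)*(l - 5)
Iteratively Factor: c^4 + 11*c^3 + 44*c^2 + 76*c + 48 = (c + 2)*(c^3 + 9*c^2 + 26*c + 24) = (c + 2)*(c + 3)*(c^2 + 6*c + 8) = (c + 2)*(c + 3)*(c + 4)*(c + 2)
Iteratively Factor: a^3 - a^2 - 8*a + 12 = (a - 2)*(a^2 + a - 6) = (a - 2)*(a + 3)*(a - 2)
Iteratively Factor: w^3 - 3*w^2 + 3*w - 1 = (w - 1)*(w^2 - 2*w + 1) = (w - 1)^2*(w - 1)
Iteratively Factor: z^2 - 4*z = (z - 4)*(z)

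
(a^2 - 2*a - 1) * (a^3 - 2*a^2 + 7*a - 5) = a^5 - 4*a^4 + 10*a^3 - 17*a^2 + 3*a + 5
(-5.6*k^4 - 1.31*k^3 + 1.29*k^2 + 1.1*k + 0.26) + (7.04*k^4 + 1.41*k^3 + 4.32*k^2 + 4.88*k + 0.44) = 1.44*k^4 + 0.0999999999999999*k^3 + 5.61*k^2 + 5.98*k + 0.7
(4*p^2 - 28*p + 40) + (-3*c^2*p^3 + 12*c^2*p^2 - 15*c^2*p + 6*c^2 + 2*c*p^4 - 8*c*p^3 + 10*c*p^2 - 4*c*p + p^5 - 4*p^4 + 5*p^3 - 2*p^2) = -3*c^2*p^3 + 12*c^2*p^2 - 15*c^2*p + 6*c^2 + 2*c*p^4 - 8*c*p^3 + 10*c*p^2 - 4*c*p + p^5 - 4*p^4 + 5*p^3 + 2*p^2 - 28*p + 40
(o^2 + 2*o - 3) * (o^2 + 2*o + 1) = o^4 + 4*o^3 + 2*o^2 - 4*o - 3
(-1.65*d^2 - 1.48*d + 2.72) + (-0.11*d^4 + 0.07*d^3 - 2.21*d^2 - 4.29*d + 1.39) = -0.11*d^4 + 0.07*d^3 - 3.86*d^2 - 5.77*d + 4.11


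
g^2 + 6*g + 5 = (g + 1)*(g + 5)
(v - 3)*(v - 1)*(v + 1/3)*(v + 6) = v^4 + 7*v^3/3 - 61*v^2/3 + 11*v + 6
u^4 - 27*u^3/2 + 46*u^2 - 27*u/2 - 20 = (u - 8)*(u - 5)*(u - 1)*(u + 1/2)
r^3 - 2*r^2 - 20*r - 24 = (r - 6)*(r + 2)^2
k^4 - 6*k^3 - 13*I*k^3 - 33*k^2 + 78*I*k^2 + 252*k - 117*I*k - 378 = (k - 3)^2*(k - 7*I)*(k - 6*I)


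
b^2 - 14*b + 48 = (b - 8)*(b - 6)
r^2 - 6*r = r*(r - 6)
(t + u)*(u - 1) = t*u - t + u^2 - u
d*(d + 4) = d^2 + 4*d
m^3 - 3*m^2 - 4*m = m*(m - 4)*(m + 1)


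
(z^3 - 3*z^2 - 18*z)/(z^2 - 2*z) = (z^2 - 3*z - 18)/(z - 2)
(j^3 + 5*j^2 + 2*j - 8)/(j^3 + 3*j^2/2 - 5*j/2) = 2*(j^2 + 6*j + 8)/(j*(2*j + 5))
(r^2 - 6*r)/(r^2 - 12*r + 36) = r/(r - 6)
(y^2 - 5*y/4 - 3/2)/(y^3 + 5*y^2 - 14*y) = (y + 3/4)/(y*(y + 7))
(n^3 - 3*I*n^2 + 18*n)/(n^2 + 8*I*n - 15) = n*(n - 6*I)/(n + 5*I)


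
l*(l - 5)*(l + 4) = l^3 - l^2 - 20*l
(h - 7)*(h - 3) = h^2 - 10*h + 21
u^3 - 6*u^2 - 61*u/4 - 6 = (u - 8)*(u + 1/2)*(u + 3/2)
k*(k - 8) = k^2 - 8*k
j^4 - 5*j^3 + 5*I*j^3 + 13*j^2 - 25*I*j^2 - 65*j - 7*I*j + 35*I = (j - 5)*(j - I)^2*(j + 7*I)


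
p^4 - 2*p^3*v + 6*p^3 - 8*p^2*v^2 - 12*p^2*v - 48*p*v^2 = p*(p + 6)*(p - 4*v)*(p + 2*v)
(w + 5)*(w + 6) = w^2 + 11*w + 30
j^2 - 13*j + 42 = (j - 7)*(j - 6)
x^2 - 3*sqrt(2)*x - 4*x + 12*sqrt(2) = (x - 4)*(x - 3*sqrt(2))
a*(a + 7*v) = a^2 + 7*a*v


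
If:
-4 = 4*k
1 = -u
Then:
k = -1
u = -1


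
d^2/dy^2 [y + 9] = 0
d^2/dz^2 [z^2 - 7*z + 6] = 2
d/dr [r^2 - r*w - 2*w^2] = 2*r - w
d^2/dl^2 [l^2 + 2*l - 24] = 2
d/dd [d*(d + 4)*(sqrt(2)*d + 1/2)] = 3*sqrt(2)*d^2 + d + 8*sqrt(2)*d + 2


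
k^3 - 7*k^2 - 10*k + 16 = (k - 8)*(k - 1)*(k + 2)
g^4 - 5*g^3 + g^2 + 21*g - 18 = (g - 3)^2*(g - 1)*(g + 2)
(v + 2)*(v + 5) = v^2 + 7*v + 10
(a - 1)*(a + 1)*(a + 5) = a^3 + 5*a^2 - a - 5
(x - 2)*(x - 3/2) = x^2 - 7*x/2 + 3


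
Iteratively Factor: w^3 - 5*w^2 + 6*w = (w)*(w^2 - 5*w + 6) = w*(w - 3)*(w - 2)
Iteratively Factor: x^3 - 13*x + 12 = (x + 4)*(x^2 - 4*x + 3) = (x - 3)*(x + 4)*(x - 1)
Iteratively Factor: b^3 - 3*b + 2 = (b - 1)*(b^2 + b - 2) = (b - 1)*(b + 2)*(b - 1)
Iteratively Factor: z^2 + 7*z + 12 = (z + 3)*(z + 4)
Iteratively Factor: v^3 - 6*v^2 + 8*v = (v)*(v^2 - 6*v + 8) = v*(v - 4)*(v - 2)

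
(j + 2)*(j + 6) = j^2 + 8*j + 12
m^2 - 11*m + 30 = (m - 6)*(m - 5)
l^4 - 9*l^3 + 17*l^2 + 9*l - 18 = (l - 6)*(l - 3)*(l - 1)*(l + 1)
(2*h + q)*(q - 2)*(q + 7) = 2*h*q^2 + 10*h*q - 28*h + q^3 + 5*q^2 - 14*q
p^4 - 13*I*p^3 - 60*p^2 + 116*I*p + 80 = (p - 5*I)*(p - 4*I)*(p - 2*I)^2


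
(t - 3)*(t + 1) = t^2 - 2*t - 3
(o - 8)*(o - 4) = o^2 - 12*o + 32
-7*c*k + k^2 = k*(-7*c + k)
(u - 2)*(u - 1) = u^2 - 3*u + 2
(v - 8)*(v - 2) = v^2 - 10*v + 16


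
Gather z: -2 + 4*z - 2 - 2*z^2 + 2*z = -2*z^2 + 6*z - 4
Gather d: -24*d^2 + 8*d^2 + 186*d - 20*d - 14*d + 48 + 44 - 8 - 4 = -16*d^2 + 152*d + 80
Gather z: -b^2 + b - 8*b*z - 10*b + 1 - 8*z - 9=-b^2 - 9*b + z*(-8*b - 8) - 8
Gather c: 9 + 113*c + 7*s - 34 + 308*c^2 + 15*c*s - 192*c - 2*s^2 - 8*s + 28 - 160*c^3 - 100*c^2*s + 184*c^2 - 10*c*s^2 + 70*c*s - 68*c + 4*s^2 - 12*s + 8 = -160*c^3 + c^2*(492 - 100*s) + c*(-10*s^2 + 85*s - 147) + 2*s^2 - 13*s + 11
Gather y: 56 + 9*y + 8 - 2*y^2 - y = -2*y^2 + 8*y + 64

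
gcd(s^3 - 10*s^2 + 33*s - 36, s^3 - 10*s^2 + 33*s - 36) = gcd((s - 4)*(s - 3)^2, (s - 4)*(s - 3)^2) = s^3 - 10*s^2 + 33*s - 36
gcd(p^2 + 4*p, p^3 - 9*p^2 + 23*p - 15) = 1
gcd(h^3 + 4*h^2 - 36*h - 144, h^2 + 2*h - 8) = h + 4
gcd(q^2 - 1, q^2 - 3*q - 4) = q + 1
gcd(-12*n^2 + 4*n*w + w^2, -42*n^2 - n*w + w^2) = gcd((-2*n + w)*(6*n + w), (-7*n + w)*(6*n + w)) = 6*n + w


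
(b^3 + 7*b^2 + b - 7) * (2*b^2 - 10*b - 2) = 2*b^5 + 4*b^4 - 70*b^3 - 38*b^2 + 68*b + 14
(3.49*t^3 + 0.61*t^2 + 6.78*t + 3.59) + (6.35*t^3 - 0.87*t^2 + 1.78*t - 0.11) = 9.84*t^3 - 0.26*t^2 + 8.56*t + 3.48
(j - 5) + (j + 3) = 2*j - 2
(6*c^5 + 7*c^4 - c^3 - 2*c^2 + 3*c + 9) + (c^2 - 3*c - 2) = 6*c^5 + 7*c^4 - c^3 - c^2 + 7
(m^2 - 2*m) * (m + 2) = m^3 - 4*m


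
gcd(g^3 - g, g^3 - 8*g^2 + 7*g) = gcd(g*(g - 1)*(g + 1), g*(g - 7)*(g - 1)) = g^2 - g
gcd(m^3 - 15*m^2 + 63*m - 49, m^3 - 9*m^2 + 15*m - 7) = m^2 - 8*m + 7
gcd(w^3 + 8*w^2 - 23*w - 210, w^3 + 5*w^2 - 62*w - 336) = w^2 + 13*w + 42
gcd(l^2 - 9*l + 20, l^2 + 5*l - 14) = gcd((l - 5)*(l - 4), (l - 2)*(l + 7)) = 1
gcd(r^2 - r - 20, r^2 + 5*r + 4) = r + 4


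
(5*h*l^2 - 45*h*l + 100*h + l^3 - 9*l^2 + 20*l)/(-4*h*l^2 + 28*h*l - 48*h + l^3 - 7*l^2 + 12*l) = (-5*h*l + 25*h - l^2 + 5*l)/(4*h*l - 12*h - l^2 + 3*l)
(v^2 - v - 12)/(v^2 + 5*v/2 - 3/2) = 2*(v - 4)/(2*v - 1)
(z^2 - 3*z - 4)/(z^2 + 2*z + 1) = (z - 4)/(z + 1)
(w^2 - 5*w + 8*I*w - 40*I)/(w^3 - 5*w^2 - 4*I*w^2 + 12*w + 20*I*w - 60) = (w + 8*I)/(w^2 - 4*I*w + 12)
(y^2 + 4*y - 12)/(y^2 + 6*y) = (y - 2)/y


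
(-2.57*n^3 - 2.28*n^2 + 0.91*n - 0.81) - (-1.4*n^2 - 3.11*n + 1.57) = -2.57*n^3 - 0.88*n^2 + 4.02*n - 2.38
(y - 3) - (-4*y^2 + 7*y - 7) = 4*y^2 - 6*y + 4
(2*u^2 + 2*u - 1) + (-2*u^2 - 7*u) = -5*u - 1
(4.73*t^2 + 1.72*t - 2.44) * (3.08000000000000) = 14.5684*t^2 + 5.2976*t - 7.5152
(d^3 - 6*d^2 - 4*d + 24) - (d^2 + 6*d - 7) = d^3 - 7*d^2 - 10*d + 31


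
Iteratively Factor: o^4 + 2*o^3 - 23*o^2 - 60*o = (o + 3)*(o^3 - o^2 - 20*o) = o*(o + 3)*(o^2 - o - 20) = o*(o - 5)*(o + 3)*(o + 4)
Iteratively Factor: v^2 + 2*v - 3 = (v + 3)*(v - 1)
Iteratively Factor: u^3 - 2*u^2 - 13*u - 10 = (u + 1)*(u^2 - 3*u - 10) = (u + 1)*(u + 2)*(u - 5)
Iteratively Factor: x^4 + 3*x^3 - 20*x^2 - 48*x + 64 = (x - 4)*(x^3 + 7*x^2 + 8*x - 16) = (x - 4)*(x + 4)*(x^2 + 3*x - 4) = (x - 4)*(x - 1)*(x + 4)*(x + 4)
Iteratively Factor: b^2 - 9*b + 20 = (b - 5)*(b - 4)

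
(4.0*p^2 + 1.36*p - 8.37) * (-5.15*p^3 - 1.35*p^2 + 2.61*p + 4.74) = -20.6*p^5 - 12.404*p^4 + 51.7095*p^3 + 33.8091*p^2 - 15.3993*p - 39.6738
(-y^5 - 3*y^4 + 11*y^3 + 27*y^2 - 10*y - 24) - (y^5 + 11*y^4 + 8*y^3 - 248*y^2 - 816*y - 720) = -2*y^5 - 14*y^4 + 3*y^3 + 275*y^2 + 806*y + 696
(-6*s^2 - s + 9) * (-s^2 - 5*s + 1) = 6*s^4 + 31*s^3 - 10*s^2 - 46*s + 9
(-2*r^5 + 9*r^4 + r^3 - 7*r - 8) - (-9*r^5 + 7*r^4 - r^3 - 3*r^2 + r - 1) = 7*r^5 + 2*r^4 + 2*r^3 + 3*r^2 - 8*r - 7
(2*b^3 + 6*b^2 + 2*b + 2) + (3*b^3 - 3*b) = 5*b^3 + 6*b^2 - b + 2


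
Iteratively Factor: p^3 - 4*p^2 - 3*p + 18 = (p - 3)*(p^2 - p - 6) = (p - 3)*(p + 2)*(p - 3)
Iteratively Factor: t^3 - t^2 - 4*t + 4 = (t - 1)*(t^2 - 4) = (t - 1)*(t + 2)*(t - 2)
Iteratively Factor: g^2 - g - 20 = (g - 5)*(g + 4)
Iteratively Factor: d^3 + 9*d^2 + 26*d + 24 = (d + 3)*(d^2 + 6*d + 8) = (d + 2)*(d + 3)*(d + 4)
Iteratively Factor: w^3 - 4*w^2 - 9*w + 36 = (w - 4)*(w^2 - 9) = (w - 4)*(w + 3)*(w - 3)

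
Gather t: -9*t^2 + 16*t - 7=-9*t^2 + 16*t - 7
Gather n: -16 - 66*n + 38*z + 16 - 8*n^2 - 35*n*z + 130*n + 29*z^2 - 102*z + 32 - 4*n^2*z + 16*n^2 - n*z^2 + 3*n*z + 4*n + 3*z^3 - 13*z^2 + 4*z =n^2*(8 - 4*z) + n*(-z^2 - 32*z + 68) + 3*z^3 + 16*z^2 - 60*z + 32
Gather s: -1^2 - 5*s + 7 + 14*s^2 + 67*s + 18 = 14*s^2 + 62*s + 24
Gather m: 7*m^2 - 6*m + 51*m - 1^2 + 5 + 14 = 7*m^2 + 45*m + 18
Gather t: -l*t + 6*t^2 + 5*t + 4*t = 6*t^2 + t*(9 - l)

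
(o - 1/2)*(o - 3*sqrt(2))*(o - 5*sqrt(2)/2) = o^3 - 11*sqrt(2)*o^2/2 - o^2/2 + 11*sqrt(2)*o/4 + 15*o - 15/2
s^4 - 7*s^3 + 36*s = s*(s - 6)*(s - 3)*(s + 2)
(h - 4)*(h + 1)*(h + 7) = h^3 + 4*h^2 - 25*h - 28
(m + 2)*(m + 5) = m^2 + 7*m + 10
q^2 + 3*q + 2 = (q + 1)*(q + 2)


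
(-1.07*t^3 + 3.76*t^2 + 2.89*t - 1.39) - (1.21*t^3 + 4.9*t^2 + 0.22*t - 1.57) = -2.28*t^3 - 1.14*t^2 + 2.67*t + 0.18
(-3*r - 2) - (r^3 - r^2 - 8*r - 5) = -r^3 + r^2 + 5*r + 3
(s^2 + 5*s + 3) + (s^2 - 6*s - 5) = 2*s^2 - s - 2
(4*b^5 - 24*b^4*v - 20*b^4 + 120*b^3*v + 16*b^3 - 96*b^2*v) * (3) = 12*b^5 - 72*b^4*v - 60*b^4 + 360*b^3*v + 48*b^3 - 288*b^2*v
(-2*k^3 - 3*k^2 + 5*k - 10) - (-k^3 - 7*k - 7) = -k^3 - 3*k^2 + 12*k - 3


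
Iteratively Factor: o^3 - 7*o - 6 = (o - 3)*(o^2 + 3*o + 2) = (o - 3)*(o + 1)*(o + 2)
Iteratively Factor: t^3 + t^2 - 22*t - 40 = (t - 5)*(t^2 + 6*t + 8) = (t - 5)*(t + 2)*(t + 4)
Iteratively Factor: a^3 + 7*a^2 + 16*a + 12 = (a + 2)*(a^2 + 5*a + 6) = (a + 2)^2*(a + 3)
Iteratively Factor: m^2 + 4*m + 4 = (m + 2)*(m + 2)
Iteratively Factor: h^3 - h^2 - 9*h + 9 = (h - 1)*(h^2 - 9) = (h - 1)*(h + 3)*(h - 3)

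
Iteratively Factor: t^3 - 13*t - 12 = (t + 3)*(t^2 - 3*t - 4) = (t - 4)*(t + 3)*(t + 1)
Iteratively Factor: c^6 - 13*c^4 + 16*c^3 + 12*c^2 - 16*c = (c + 4)*(c^5 - 4*c^4 + 3*c^3 + 4*c^2 - 4*c) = (c - 1)*(c + 4)*(c^4 - 3*c^3 + 4*c) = c*(c - 1)*(c + 4)*(c^3 - 3*c^2 + 4) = c*(c - 1)*(c + 1)*(c + 4)*(c^2 - 4*c + 4) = c*(c - 2)*(c - 1)*(c + 1)*(c + 4)*(c - 2)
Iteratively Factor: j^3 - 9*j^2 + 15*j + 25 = (j + 1)*(j^2 - 10*j + 25) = (j - 5)*(j + 1)*(j - 5)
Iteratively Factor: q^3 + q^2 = (q + 1)*(q^2) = q*(q + 1)*(q)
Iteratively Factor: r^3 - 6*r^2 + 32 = (r - 4)*(r^2 - 2*r - 8) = (r - 4)*(r + 2)*(r - 4)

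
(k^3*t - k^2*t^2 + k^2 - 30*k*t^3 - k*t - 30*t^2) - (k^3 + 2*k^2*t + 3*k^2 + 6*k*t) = k^3*t - k^3 - k^2*t^2 - 2*k^2*t - 2*k^2 - 30*k*t^3 - 7*k*t - 30*t^2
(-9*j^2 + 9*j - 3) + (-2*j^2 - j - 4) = -11*j^2 + 8*j - 7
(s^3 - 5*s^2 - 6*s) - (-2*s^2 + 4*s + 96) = s^3 - 3*s^2 - 10*s - 96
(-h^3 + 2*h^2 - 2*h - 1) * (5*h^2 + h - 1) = -5*h^5 + 9*h^4 - 7*h^3 - 9*h^2 + h + 1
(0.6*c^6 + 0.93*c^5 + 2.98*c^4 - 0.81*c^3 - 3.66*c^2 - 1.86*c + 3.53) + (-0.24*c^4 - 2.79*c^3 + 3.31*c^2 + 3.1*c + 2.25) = 0.6*c^6 + 0.93*c^5 + 2.74*c^4 - 3.6*c^3 - 0.35*c^2 + 1.24*c + 5.78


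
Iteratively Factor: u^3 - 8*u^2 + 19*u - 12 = (u - 4)*(u^2 - 4*u + 3) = (u - 4)*(u - 3)*(u - 1)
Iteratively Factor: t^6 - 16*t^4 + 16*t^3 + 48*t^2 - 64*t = (t + 4)*(t^5 - 4*t^4 + 16*t^2 - 16*t) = (t - 2)*(t + 4)*(t^4 - 2*t^3 - 4*t^2 + 8*t) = (t - 2)^2*(t + 4)*(t^3 - 4*t) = (t - 2)^2*(t + 2)*(t + 4)*(t^2 - 2*t) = (t - 2)^3*(t + 2)*(t + 4)*(t)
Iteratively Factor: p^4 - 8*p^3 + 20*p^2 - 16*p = (p - 4)*(p^3 - 4*p^2 + 4*p) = (p - 4)*(p - 2)*(p^2 - 2*p) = (p - 4)*(p - 2)^2*(p)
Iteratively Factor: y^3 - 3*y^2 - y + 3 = (y - 3)*(y^2 - 1) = (y - 3)*(y + 1)*(y - 1)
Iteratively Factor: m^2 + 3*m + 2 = (m + 1)*(m + 2)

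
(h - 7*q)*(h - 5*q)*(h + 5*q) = h^3 - 7*h^2*q - 25*h*q^2 + 175*q^3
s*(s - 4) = s^2 - 4*s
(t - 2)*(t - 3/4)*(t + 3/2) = t^3 - 5*t^2/4 - 21*t/8 + 9/4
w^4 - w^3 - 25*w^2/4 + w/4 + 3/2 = (w - 3)*(w - 1/2)*(w + 1/2)*(w + 2)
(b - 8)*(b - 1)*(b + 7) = b^3 - 2*b^2 - 55*b + 56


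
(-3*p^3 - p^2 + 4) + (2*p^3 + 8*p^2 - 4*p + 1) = -p^3 + 7*p^2 - 4*p + 5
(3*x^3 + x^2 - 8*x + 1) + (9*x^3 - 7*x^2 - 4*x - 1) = 12*x^3 - 6*x^2 - 12*x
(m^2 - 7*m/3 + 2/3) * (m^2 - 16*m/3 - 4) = m^4 - 23*m^3/3 + 82*m^2/9 + 52*m/9 - 8/3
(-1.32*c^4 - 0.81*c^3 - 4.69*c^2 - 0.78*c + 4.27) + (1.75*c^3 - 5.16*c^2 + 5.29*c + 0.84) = -1.32*c^4 + 0.94*c^3 - 9.85*c^2 + 4.51*c + 5.11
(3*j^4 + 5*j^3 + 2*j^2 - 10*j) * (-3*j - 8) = -9*j^5 - 39*j^4 - 46*j^3 + 14*j^2 + 80*j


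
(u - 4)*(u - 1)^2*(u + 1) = u^4 - 5*u^3 + 3*u^2 + 5*u - 4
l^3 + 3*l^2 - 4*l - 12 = (l - 2)*(l + 2)*(l + 3)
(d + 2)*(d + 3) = d^2 + 5*d + 6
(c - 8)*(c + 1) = c^2 - 7*c - 8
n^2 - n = n*(n - 1)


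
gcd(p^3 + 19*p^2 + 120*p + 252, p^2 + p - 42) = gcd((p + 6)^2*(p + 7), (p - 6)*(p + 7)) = p + 7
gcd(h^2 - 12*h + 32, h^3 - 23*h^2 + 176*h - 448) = h - 8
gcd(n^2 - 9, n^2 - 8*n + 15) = n - 3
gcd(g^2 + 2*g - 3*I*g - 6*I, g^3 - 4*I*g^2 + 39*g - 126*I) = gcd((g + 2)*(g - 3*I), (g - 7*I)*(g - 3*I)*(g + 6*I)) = g - 3*I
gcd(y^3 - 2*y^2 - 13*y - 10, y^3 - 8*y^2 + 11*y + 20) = y^2 - 4*y - 5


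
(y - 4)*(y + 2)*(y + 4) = y^3 + 2*y^2 - 16*y - 32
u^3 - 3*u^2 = u^2*(u - 3)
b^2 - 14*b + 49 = (b - 7)^2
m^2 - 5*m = m*(m - 5)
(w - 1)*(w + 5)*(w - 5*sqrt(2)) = w^3 - 5*sqrt(2)*w^2 + 4*w^2 - 20*sqrt(2)*w - 5*w + 25*sqrt(2)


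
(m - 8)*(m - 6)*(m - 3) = m^3 - 17*m^2 + 90*m - 144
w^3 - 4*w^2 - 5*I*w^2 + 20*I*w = w*(w - 4)*(w - 5*I)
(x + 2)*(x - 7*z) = x^2 - 7*x*z + 2*x - 14*z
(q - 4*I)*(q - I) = q^2 - 5*I*q - 4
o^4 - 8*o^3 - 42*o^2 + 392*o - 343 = (o - 7)^2*(o - 1)*(o + 7)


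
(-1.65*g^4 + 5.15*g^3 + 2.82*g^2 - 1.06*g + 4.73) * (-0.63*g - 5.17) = 1.0395*g^5 + 5.286*g^4 - 28.4021*g^3 - 13.9116*g^2 + 2.5003*g - 24.4541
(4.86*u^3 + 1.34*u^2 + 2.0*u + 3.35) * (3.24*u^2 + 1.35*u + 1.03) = 15.7464*u^5 + 10.9026*u^4 + 13.2948*u^3 + 14.9342*u^2 + 6.5825*u + 3.4505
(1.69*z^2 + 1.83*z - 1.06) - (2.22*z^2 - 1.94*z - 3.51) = -0.53*z^2 + 3.77*z + 2.45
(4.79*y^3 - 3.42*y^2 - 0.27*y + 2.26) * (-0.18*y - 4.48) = -0.8622*y^4 - 20.8436*y^3 + 15.3702*y^2 + 0.8028*y - 10.1248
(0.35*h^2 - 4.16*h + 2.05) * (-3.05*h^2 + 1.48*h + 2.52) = -1.0675*h^4 + 13.206*h^3 - 11.5273*h^2 - 7.4492*h + 5.166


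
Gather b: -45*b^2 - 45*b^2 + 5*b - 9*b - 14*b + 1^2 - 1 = -90*b^2 - 18*b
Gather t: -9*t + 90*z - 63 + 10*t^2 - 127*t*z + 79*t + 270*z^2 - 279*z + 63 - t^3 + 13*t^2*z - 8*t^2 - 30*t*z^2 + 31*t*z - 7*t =-t^3 + t^2*(13*z + 2) + t*(-30*z^2 - 96*z + 63) + 270*z^2 - 189*z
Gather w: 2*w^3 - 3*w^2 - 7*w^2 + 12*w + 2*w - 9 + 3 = 2*w^3 - 10*w^2 + 14*w - 6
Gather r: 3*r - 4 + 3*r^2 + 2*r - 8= 3*r^2 + 5*r - 12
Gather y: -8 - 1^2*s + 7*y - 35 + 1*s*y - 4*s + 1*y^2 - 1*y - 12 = -5*s + y^2 + y*(s + 6) - 55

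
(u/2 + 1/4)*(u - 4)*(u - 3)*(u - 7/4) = u^4/2 - 33*u^3/8 + 159*u^2/16 - 71*u/16 - 21/4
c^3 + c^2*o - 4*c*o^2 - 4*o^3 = (c - 2*o)*(c + o)*(c + 2*o)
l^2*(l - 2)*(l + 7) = l^4 + 5*l^3 - 14*l^2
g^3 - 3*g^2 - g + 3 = (g - 3)*(g - 1)*(g + 1)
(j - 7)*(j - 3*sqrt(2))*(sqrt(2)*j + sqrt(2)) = sqrt(2)*j^3 - 6*sqrt(2)*j^2 - 6*j^2 - 7*sqrt(2)*j + 36*j + 42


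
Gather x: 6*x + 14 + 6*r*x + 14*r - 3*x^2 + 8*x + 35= 14*r - 3*x^2 + x*(6*r + 14) + 49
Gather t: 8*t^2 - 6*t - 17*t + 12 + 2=8*t^2 - 23*t + 14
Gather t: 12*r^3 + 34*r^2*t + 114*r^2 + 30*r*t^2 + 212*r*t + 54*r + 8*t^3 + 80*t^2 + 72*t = 12*r^3 + 114*r^2 + 54*r + 8*t^3 + t^2*(30*r + 80) + t*(34*r^2 + 212*r + 72)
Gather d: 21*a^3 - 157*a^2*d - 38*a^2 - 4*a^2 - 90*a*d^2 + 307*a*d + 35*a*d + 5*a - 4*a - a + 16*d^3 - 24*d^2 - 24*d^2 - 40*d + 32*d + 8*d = 21*a^3 - 42*a^2 + 16*d^3 + d^2*(-90*a - 48) + d*(-157*a^2 + 342*a)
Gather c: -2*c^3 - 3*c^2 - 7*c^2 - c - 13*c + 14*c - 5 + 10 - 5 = -2*c^3 - 10*c^2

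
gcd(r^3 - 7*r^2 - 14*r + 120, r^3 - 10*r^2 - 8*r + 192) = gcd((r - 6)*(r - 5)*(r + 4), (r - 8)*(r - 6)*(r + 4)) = r^2 - 2*r - 24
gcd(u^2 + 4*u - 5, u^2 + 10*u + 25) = u + 5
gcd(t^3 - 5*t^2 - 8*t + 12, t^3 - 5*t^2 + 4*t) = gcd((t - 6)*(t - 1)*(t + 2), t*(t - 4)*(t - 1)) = t - 1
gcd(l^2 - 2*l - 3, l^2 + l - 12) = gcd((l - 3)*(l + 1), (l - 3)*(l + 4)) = l - 3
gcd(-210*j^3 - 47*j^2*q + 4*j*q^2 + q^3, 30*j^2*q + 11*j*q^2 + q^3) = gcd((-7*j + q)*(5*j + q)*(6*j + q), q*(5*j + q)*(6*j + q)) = 30*j^2 + 11*j*q + q^2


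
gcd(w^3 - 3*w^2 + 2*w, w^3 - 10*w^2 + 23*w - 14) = w^2 - 3*w + 2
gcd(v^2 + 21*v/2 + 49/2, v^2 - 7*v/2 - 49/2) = v + 7/2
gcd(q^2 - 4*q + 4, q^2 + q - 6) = q - 2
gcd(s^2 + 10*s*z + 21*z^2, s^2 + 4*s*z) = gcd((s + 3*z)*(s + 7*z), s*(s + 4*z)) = 1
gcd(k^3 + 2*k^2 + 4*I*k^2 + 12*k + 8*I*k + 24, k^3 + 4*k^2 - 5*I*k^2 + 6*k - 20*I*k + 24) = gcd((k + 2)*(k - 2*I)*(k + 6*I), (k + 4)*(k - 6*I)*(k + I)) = 1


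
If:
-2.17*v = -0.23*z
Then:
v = 0.105990783410138*z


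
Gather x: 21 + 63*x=63*x + 21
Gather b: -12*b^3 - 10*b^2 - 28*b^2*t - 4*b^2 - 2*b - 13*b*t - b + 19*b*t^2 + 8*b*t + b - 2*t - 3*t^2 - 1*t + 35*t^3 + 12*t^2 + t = -12*b^3 + b^2*(-28*t - 14) + b*(19*t^2 - 5*t - 2) + 35*t^3 + 9*t^2 - 2*t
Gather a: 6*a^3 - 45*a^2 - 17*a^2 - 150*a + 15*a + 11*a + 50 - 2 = 6*a^3 - 62*a^2 - 124*a + 48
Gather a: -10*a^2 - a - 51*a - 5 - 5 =-10*a^2 - 52*a - 10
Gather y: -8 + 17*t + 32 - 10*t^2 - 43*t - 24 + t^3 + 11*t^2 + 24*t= t^3 + t^2 - 2*t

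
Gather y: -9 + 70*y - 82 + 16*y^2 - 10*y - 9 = 16*y^2 + 60*y - 100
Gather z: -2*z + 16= 16 - 2*z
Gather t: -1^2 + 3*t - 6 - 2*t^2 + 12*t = -2*t^2 + 15*t - 7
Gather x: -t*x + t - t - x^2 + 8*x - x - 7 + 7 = -x^2 + x*(7 - t)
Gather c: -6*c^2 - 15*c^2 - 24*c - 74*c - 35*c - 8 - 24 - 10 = -21*c^2 - 133*c - 42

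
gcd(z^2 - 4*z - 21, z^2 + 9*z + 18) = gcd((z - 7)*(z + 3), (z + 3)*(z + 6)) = z + 3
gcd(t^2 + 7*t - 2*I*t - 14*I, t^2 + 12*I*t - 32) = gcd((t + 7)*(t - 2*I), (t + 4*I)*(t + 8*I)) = 1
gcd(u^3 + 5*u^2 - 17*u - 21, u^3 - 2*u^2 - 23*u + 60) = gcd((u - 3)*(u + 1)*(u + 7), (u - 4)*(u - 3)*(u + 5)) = u - 3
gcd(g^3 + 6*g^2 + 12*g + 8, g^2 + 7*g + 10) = g + 2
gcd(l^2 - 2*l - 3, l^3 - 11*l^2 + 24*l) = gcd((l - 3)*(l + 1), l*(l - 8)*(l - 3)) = l - 3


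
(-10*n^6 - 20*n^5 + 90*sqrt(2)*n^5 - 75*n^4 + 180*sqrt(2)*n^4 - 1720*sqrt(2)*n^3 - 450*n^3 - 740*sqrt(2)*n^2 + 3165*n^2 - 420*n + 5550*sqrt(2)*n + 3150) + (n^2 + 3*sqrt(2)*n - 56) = -10*n^6 - 20*n^5 + 90*sqrt(2)*n^5 - 75*n^4 + 180*sqrt(2)*n^4 - 1720*sqrt(2)*n^3 - 450*n^3 - 740*sqrt(2)*n^2 + 3166*n^2 - 420*n + 5553*sqrt(2)*n + 3094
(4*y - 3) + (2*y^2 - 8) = 2*y^2 + 4*y - 11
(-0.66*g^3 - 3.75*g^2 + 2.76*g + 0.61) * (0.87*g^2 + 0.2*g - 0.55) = -0.5742*g^5 - 3.3945*g^4 + 2.0142*g^3 + 3.1452*g^2 - 1.396*g - 0.3355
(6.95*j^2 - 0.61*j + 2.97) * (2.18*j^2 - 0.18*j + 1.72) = 15.151*j^4 - 2.5808*j^3 + 18.5384*j^2 - 1.5838*j + 5.1084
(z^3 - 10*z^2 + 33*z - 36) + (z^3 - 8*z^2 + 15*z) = 2*z^3 - 18*z^2 + 48*z - 36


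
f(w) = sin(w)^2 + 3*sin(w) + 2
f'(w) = 2*sin(w)*cos(w) + 3*cos(w)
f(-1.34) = 0.03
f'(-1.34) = 0.24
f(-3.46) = 3.04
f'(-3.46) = -3.44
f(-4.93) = 5.88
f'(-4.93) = 1.07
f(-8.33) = 0.12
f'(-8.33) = -0.56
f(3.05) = 2.28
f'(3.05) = -3.17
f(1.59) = 6.00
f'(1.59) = -0.10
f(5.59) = 0.49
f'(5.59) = 1.32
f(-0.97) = 0.21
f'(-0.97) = 0.76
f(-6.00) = 2.92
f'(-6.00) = 3.42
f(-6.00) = 2.92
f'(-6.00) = 3.42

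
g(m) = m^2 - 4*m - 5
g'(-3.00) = -10.00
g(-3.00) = 16.00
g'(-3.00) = -10.00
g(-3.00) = 16.00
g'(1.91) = -0.18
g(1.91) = -8.99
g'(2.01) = 0.02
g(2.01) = -9.00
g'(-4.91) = -13.82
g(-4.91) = 38.75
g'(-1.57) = -7.14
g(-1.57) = 3.74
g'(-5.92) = -15.84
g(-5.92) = 53.73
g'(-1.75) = -7.50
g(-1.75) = 5.06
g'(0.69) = -2.62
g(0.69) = -7.28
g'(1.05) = -1.90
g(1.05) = -8.10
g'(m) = 2*m - 4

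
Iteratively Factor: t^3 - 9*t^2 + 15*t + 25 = (t + 1)*(t^2 - 10*t + 25) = (t - 5)*(t + 1)*(t - 5)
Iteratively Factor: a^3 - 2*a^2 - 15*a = (a - 5)*(a^2 + 3*a) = a*(a - 5)*(a + 3)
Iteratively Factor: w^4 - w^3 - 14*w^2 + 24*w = (w - 3)*(w^3 + 2*w^2 - 8*w) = w*(w - 3)*(w^2 + 2*w - 8) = w*(w - 3)*(w + 4)*(w - 2)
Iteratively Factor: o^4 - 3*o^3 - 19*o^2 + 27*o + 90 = (o - 5)*(o^3 + 2*o^2 - 9*o - 18) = (o - 5)*(o - 3)*(o^2 + 5*o + 6) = (o - 5)*(o - 3)*(o + 3)*(o + 2)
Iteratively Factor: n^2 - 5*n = (n)*(n - 5)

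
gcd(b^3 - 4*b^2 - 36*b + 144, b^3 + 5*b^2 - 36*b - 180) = b^2 - 36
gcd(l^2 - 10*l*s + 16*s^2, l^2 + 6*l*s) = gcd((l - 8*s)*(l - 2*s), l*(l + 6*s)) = 1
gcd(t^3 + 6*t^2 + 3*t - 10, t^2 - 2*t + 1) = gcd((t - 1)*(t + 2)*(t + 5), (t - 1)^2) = t - 1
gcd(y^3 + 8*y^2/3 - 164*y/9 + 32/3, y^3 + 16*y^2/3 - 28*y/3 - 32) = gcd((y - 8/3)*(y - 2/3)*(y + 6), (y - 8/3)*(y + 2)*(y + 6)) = y^2 + 10*y/3 - 16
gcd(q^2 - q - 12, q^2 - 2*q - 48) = 1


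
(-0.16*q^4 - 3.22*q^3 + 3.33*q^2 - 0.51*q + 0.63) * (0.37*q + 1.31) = -0.0592*q^5 - 1.401*q^4 - 2.9861*q^3 + 4.1736*q^2 - 0.435*q + 0.8253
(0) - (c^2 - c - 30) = -c^2 + c + 30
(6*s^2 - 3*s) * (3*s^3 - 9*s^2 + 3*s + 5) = 18*s^5 - 63*s^4 + 45*s^3 + 21*s^2 - 15*s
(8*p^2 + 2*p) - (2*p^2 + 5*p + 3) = 6*p^2 - 3*p - 3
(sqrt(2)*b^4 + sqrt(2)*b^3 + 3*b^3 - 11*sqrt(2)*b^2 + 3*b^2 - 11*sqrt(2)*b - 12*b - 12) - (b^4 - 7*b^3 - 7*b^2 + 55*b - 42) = -b^4 + sqrt(2)*b^4 + sqrt(2)*b^3 + 10*b^3 - 11*sqrt(2)*b^2 + 10*b^2 - 67*b - 11*sqrt(2)*b + 30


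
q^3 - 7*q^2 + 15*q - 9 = (q - 3)^2*(q - 1)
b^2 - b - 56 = (b - 8)*(b + 7)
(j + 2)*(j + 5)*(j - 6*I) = j^3 + 7*j^2 - 6*I*j^2 + 10*j - 42*I*j - 60*I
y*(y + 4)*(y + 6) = y^3 + 10*y^2 + 24*y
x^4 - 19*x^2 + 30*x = x*(x - 3)*(x - 2)*(x + 5)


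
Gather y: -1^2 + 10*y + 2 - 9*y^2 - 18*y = -9*y^2 - 8*y + 1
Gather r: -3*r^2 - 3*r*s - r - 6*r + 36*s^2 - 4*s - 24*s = -3*r^2 + r*(-3*s - 7) + 36*s^2 - 28*s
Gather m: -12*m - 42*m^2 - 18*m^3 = -18*m^3 - 42*m^2 - 12*m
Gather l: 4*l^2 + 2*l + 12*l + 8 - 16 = 4*l^2 + 14*l - 8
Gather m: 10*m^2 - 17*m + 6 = 10*m^2 - 17*m + 6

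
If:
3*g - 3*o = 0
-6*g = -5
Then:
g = 5/6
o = 5/6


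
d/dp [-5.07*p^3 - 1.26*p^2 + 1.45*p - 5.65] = -15.21*p^2 - 2.52*p + 1.45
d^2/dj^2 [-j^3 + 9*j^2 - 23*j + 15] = 18 - 6*j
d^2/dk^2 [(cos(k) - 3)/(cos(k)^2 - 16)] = (8*(cos(k) - 3)*sin(k)^2*cos(k)^2 - (cos(k)^2 - 16)^2*cos(k) + 2*(cos(k)^2 - 16)*(-3*cos(2*k) + cos(3*k)))/(cos(k)^2 - 16)^3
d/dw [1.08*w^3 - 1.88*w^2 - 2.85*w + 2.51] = 3.24*w^2 - 3.76*w - 2.85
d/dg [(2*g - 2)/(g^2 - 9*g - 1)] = 2*(-g^2 + 2*g - 10)/(g^4 - 18*g^3 + 79*g^2 + 18*g + 1)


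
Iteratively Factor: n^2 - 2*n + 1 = (n - 1)*(n - 1)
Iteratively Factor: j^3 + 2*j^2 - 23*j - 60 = (j + 3)*(j^2 - j - 20) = (j + 3)*(j + 4)*(j - 5)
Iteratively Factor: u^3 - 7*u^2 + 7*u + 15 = (u - 3)*(u^2 - 4*u - 5) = (u - 5)*(u - 3)*(u + 1)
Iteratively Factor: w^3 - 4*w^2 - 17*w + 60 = (w + 4)*(w^2 - 8*w + 15) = (w - 5)*(w + 4)*(w - 3)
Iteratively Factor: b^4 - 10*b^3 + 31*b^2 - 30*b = (b - 2)*(b^3 - 8*b^2 + 15*b) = (b - 3)*(b - 2)*(b^2 - 5*b) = (b - 5)*(b - 3)*(b - 2)*(b)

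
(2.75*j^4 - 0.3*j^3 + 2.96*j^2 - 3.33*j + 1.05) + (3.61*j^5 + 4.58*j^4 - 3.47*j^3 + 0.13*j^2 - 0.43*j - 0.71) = 3.61*j^5 + 7.33*j^4 - 3.77*j^3 + 3.09*j^2 - 3.76*j + 0.34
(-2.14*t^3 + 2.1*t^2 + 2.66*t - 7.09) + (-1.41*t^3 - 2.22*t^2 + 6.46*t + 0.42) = -3.55*t^3 - 0.12*t^2 + 9.12*t - 6.67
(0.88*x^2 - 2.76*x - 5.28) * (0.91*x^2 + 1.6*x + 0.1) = 0.8008*x^4 - 1.1036*x^3 - 9.1328*x^2 - 8.724*x - 0.528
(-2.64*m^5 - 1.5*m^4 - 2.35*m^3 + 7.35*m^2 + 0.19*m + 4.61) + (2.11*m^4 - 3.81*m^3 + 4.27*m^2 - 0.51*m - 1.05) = -2.64*m^5 + 0.61*m^4 - 6.16*m^3 + 11.62*m^2 - 0.32*m + 3.56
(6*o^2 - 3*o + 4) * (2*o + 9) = 12*o^3 + 48*o^2 - 19*o + 36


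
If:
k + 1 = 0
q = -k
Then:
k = -1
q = 1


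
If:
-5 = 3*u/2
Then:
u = -10/3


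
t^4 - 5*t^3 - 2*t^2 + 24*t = t*(t - 4)*(t - 3)*(t + 2)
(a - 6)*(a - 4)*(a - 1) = a^3 - 11*a^2 + 34*a - 24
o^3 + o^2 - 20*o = o*(o - 4)*(o + 5)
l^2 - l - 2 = (l - 2)*(l + 1)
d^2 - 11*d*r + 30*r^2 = (d - 6*r)*(d - 5*r)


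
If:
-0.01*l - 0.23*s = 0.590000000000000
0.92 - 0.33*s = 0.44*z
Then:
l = 30.6666666666667*z - 123.121212121212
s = 2.78787878787879 - 1.33333333333333*z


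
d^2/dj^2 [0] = 0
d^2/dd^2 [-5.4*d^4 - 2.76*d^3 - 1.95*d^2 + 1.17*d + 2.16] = -64.8*d^2 - 16.56*d - 3.9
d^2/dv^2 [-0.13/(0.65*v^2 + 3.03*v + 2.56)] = (0.10985*v^2 + 0.51207*v - 0.13*(1.3*v + 3.03)*(2.6*v + 6.06) + 0.43264)/(0.65*v^2 + 3.03*v + 2.56)^3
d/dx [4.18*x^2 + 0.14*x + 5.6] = 8.36*x + 0.14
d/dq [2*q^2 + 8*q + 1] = 4*q + 8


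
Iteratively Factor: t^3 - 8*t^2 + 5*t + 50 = (t - 5)*(t^2 - 3*t - 10) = (t - 5)^2*(t + 2)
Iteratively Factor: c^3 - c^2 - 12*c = (c - 4)*(c^2 + 3*c) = (c - 4)*(c + 3)*(c)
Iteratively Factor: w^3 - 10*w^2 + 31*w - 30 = (w - 3)*(w^2 - 7*w + 10) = (w - 3)*(w - 2)*(w - 5)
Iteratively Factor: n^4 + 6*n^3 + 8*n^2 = (n + 4)*(n^3 + 2*n^2) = n*(n + 4)*(n^2 + 2*n) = n*(n + 2)*(n + 4)*(n)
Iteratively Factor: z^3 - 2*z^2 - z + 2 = (z + 1)*(z^2 - 3*z + 2) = (z - 1)*(z + 1)*(z - 2)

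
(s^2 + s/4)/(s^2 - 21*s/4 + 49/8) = 2*s*(4*s + 1)/(8*s^2 - 42*s + 49)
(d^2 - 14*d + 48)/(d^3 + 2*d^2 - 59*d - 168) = (d - 6)/(d^2 + 10*d + 21)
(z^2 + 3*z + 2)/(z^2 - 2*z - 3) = (z + 2)/(z - 3)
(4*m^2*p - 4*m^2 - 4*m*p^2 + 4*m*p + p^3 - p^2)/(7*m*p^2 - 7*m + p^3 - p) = (4*m^2 - 4*m*p + p^2)/(7*m*p + 7*m + p^2 + p)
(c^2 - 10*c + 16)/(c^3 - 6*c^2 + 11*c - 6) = (c - 8)/(c^2 - 4*c + 3)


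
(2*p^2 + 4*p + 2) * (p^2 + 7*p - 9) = 2*p^4 + 18*p^3 + 12*p^2 - 22*p - 18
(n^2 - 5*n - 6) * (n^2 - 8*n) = n^4 - 13*n^3 + 34*n^2 + 48*n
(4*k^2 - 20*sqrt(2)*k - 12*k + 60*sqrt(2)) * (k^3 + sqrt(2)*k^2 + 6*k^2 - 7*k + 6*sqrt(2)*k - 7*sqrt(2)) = 4*k^5 - 16*sqrt(2)*k^4 + 12*k^4 - 140*k^3 - 48*sqrt(2)*k^3 - 36*k^2 + 400*sqrt(2)*k^2 - 336*sqrt(2)*k + 1000*k - 840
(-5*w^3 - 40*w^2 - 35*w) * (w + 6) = -5*w^4 - 70*w^3 - 275*w^2 - 210*w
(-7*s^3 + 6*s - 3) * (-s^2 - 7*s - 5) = 7*s^5 + 49*s^4 + 29*s^3 - 39*s^2 - 9*s + 15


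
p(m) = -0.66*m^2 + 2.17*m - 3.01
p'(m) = 2.17 - 1.32*m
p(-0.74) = -4.98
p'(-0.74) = 3.15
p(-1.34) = -7.10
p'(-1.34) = 3.94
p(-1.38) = -7.26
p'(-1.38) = 3.99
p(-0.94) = -5.63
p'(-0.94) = 3.41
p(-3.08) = -15.95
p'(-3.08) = 6.24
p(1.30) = -1.30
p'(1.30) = 0.45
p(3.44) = -3.36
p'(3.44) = -2.37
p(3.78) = -4.24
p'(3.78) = -2.82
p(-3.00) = -15.46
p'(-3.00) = 6.13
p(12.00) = -72.01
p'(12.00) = -13.67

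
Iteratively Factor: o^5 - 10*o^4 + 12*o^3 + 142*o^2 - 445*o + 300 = (o - 5)*(o^4 - 5*o^3 - 13*o^2 + 77*o - 60) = (o - 5)*(o - 1)*(o^3 - 4*o^2 - 17*o + 60) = (o - 5)*(o - 1)*(o + 4)*(o^2 - 8*o + 15) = (o - 5)*(o - 3)*(o - 1)*(o + 4)*(o - 5)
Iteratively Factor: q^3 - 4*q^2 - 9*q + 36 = (q - 3)*(q^2 - q - 12) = (q - 3)*(q + 3)*(q - 4)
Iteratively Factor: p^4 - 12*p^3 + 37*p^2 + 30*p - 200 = (p - 5)*(p^3 - 7*p^2 + 2*p + 40) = (p - 5)*(p + 2)*(p^2 - 9*p + 20) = (p - 5)^2*(p + 2)*(p - 4)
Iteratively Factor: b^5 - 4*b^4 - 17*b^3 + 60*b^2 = (b)*(b^4 - 4*b^3 - 17*b^2 + 60*b) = b^2*(b^3 - 4*b^2 - 17*b + 60) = b^2*(b - 3)*(b^2 - b - 20) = b^2*(b - 3)*(b + 4)*(b - 5)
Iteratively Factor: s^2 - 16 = (s + 4)*(s - 4)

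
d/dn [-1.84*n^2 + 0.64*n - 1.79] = 0.64 - 3.68*n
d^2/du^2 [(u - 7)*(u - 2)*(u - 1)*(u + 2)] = 12*u^2 - 48*u + 6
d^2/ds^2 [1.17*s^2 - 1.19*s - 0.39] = 2.34000000000000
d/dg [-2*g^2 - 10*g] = -4*g - 10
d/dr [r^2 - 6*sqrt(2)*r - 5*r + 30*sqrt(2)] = 2*r - 6*sqrt(2) - 5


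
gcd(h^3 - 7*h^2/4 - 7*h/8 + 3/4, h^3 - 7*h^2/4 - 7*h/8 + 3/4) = h^3 - 7*h^2/4 - 7*h/8 + 3/4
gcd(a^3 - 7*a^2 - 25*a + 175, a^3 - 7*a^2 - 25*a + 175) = a^3 - 7*a^2 - 25*a + 175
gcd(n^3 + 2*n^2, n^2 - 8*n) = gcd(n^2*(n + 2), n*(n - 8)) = n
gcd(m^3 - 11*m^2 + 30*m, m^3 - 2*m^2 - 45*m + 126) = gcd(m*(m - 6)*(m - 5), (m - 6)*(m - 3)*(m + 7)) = m - 6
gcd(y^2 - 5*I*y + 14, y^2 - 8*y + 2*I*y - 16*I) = y + 2*I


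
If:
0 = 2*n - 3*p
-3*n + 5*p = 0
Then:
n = 0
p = 0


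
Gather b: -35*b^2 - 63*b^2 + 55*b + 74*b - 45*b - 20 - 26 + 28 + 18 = -98*b^2 + 84*b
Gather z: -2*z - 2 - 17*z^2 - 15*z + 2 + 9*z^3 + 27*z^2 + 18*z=9*z^3 + 10*z^2 + z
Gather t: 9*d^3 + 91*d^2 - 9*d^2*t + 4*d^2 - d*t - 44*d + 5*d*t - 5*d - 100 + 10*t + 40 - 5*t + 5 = 9*d^3 + 95*d^2 - 49*d + t*(-9*d^2 + 4*d + 5) - 55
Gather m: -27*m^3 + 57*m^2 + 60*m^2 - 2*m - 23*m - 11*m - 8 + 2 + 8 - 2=-27*m^3 + 117*m^2 - 36*m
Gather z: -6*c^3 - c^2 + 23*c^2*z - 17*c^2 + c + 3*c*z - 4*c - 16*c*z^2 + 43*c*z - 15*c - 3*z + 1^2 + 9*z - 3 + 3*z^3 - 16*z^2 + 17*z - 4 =-6*c^3 - 18*c^2 - 18*c + 3*z^3 + z^2*(-16*c - 16) + z*(23*c^2 + 46*c + 23) - 6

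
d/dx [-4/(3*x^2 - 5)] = 24*x/(3*x^2 - 5)^2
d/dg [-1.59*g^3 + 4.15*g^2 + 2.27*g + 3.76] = -4.77*g^2 + 8.3*g + 2.27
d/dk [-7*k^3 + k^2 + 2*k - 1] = -21*k^2 + 2*k + 2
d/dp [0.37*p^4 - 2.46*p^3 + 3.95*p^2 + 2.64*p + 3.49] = 1.48*p^3 - 7.38*p^2 + 7.9*p + 2.64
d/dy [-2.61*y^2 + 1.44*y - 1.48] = 1.44 - 5.22*y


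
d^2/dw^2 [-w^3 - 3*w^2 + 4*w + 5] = -6*w - 6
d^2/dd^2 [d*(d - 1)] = 2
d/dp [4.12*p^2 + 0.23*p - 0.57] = 8.24*p + 0.23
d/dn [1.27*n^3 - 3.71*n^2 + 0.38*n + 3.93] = 3.81*n^2 - 7.42*n + 0.38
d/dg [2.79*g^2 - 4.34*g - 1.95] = 5.58*g - 4.34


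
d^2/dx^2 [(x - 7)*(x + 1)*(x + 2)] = 6*x - 8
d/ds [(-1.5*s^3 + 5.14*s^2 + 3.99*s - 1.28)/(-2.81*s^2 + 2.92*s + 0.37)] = (4.215*s^4 - 8.76*s^3 + 24.5557*s^2 - 3.39*s + 5.2139)/(7.8961*s^4 - 16.4104*s^3 + 6.447*s^2 + 2.1608*s + 0.1369)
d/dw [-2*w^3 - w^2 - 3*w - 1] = -6*w^2 - 2*w - 3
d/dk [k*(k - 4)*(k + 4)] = 3*k^2 - 16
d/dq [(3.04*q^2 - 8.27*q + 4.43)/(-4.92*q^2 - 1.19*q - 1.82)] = (-44.306*q^2 + 32.5256*q + 20.3231)/(24.2064*q^4 + 11.7096*q^3 + 19.3249*q^2 + 4.3316*q + 3.3124)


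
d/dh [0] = 0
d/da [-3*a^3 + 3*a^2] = 3*a*(2 - 3*a)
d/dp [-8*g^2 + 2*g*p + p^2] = 2*g + 2*p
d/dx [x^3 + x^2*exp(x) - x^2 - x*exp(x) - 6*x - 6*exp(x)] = x^2*exp(x) + 3*x^2 + x*exp(x) - 2*x - 7*exp(x) - 6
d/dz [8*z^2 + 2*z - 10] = 16*z + 2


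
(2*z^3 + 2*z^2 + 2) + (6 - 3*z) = 2*z^3 + 2*z^2 - 3*z + 8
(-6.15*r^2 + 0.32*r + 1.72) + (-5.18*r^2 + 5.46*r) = -11.33*r^2 + 5.78*r + 1.72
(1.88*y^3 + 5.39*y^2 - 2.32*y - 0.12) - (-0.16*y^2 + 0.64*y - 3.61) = 1.88*y^3 + 5.55*y^2 - 2.96*y + 3.49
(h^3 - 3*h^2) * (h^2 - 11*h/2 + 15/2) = h^5 - 17*h^4/2 + 24*h^3 - 45*h^2/2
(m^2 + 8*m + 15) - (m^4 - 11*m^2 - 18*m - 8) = -m^4 + 12*m^2 + 26*m + 23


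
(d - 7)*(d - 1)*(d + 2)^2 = d^4 - 4*d^3 - 21*d^2 - 4*d + 28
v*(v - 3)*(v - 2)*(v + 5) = v^4 - 19*v^2 + 30*v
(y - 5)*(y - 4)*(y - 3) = y^3 - 12*y^2 + 47*y - 60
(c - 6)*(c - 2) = c^2 - 8*c + 12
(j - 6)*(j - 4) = j^2 - 10*j + 24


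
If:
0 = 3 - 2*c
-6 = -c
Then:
No Solution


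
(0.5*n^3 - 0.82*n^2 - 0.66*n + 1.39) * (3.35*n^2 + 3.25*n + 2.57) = 1.675*n^5 - 1.122*n^4 - 3.591*n^3 + 0.4041*n^2 + 2.8213*n + 3.5723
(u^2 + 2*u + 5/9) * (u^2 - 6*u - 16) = u^4 - 4*u^3 - 247*u^2/9 - 106*u/3 - 80/9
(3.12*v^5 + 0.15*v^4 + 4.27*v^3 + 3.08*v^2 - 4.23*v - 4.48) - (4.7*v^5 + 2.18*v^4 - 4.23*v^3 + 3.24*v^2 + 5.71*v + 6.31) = -1.58*v^5 - 2.03*v^4 + 8.5*v^3 - 0.16*v^2 - 9.94*v - 10.79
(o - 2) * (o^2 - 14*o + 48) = o^3 - 16*o^2 + 76*o - 96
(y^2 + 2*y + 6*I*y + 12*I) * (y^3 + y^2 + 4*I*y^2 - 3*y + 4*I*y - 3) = y^5 + 3*y^4 + 10*I*y^4 - 25*y^3 + 30*I*y^3 - 81*y^2 + 2*I*y^2 - 54*y - 54*I*y - 36*I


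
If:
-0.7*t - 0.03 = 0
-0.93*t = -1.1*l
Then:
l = -0.04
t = -0.04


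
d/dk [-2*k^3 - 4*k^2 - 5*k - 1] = -6*k^2 - 8*k - 5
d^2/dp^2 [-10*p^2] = -20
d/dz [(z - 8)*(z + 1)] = 2*z - 7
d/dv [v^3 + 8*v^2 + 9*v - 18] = 3*v^2 + 16*v + 9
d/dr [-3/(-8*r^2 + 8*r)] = 3*(1 - 2*r)/(8*r^2*(r - 1)^2)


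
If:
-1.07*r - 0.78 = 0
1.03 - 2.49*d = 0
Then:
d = 0.41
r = -0.73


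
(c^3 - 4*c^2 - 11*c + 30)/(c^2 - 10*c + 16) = (c^2 - 2*c - 15)/(c - 8)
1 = 1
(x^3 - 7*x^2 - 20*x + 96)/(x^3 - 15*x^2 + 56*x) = (x^2 + x - 12)/(x*(x - 7))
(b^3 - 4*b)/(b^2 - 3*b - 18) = b*(4 - b^2)/(-b^2 + 3*b + 18)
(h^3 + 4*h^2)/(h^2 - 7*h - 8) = h^2*(h + 4)/(h^2 - 7*h - 8)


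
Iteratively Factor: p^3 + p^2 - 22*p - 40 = (p + 2)*(p^2 - p - 20) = (p + 2)*(p + 4)*(p - 5)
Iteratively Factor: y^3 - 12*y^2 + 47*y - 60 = (y - 4)*(y^2 - 8*y + 15) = (y - 4)*(y - 3)*(y - 5)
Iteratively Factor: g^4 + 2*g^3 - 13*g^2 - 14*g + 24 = (g - 1)*(g^3 + 3*g^2 - 10*g - 24) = (g - 1)*(g + 4)*(g^2 - g - 6) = (g - 3)*(g - 1)*(g + 4)*(g + 2)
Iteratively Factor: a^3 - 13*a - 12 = (a + 3)*(a^2 - 3*a - 4) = (a + 1)*(a + 3)*(a - 4)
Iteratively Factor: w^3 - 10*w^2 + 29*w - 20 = (w - 1)*(w^2 - 9*w + 20) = (w - 4)*(w - 1)*(w - 5)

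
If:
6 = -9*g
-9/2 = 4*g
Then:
No Solution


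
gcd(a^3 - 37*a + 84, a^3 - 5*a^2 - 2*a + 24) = a^2 - 7*a + 12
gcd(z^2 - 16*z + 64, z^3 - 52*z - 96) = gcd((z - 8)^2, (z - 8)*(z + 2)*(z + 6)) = z - 8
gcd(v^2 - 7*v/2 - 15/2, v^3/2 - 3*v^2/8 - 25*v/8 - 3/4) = 1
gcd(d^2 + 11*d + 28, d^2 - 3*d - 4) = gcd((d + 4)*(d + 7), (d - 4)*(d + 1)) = 1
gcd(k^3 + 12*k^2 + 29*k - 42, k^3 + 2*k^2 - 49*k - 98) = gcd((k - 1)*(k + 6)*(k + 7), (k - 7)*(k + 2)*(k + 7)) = k + 7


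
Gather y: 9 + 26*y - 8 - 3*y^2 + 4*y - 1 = -3*y^2 + 30*y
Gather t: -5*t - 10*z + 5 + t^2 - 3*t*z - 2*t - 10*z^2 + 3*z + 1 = t^2 + t*(-3*z - 7) - 10*z^2 - 7*z + 6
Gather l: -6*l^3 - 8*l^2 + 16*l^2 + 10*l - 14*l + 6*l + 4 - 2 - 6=-6*l^3 + 8*l^2 + 2*l - 4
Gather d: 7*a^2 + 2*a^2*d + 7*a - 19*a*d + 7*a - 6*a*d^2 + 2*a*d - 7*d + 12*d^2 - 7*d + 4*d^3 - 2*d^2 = 7*a^2 + 14*a + 4*d^3 + d^2*(10 - 6*a) + d*(2*a^2 - 17*a - 14)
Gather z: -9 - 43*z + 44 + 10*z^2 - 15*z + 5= 10*z^2 - 58*z + 40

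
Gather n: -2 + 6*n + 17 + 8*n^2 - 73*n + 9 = 8*n^2 - 67*n + 24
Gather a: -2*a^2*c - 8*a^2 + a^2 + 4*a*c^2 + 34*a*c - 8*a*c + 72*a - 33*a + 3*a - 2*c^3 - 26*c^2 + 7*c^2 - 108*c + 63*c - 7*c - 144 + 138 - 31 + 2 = a^2*(-2*c - 7) + a*(4*c^2 + 26*c + 42) - 2*c^3 - 19*c^2 - 52*c - 35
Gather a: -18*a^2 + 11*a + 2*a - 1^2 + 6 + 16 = -18*a^2 + 13*a + 21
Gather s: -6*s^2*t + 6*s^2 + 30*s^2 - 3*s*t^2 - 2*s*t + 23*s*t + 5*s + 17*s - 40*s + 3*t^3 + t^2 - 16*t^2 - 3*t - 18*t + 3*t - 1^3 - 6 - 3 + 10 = s^2*(36 - 6*t) + s*(-3*t^2 + 21*t - 18) + 3*t^3 - 15*t^2 - 18*t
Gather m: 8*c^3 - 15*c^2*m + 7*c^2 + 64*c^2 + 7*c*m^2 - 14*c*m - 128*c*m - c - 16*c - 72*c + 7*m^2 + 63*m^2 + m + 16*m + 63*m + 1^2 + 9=8*c^3 + 71*c^2 - 89*c + m^2*(7*c + 70) + m*(-15*c^2 - 142*c + 80) + 10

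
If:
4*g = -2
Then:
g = -1/2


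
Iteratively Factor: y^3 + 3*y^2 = (y)*(y^2 + 3*y) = y^2*(y + 3)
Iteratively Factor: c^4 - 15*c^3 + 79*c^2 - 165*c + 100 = (c - 5)*(c^3 - 10*c^2 + 29*c - 20) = (c - 5)*(c - 1)*(c^2 - 9*c + 20) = (c - 5)*(c - 4)*(c - 1)*(c - 5)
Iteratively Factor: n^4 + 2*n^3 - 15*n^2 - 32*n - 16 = (n - 4)*(n^3 + 6*n^2 + 9*n + 4) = (n - 4)*(n + 1)*(n^2 + 5*n + 4) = (n - 4)*(n + 1)*(n + 4)*(n + 1)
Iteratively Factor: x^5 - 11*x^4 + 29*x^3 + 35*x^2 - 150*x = (x - 5)*(x^4 - 6*x^3 - x^2 + 30*x) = (x - 5)*(x + 2)*(x^3 - 8*x^2 + 15*x) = (x - 5)^2*(x + 2)*(x^2 - 3*x) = (x - 5)^2*(x - 3)*(x + 2)*(x)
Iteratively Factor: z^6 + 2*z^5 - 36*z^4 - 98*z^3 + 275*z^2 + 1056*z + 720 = (z + 4)*(z^5 - 2*z^4 - 28*z^3 + 14*z^2 + 219*z + 180) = (z + 3)*(z + 4)*(z^4 - 5*z^3 - 13*z^2 + 53*z + 60) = (z + 3)^2*(z + 4)*(z^3 - 8*z^2 + 11*z + 20) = (z + 1)*(z + 3)^2*(z + 4)*(z^2 - 9*z + 20) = (z - 4)*(z + 1)*(z + 3)^2*(z + 4)*(z - 5)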